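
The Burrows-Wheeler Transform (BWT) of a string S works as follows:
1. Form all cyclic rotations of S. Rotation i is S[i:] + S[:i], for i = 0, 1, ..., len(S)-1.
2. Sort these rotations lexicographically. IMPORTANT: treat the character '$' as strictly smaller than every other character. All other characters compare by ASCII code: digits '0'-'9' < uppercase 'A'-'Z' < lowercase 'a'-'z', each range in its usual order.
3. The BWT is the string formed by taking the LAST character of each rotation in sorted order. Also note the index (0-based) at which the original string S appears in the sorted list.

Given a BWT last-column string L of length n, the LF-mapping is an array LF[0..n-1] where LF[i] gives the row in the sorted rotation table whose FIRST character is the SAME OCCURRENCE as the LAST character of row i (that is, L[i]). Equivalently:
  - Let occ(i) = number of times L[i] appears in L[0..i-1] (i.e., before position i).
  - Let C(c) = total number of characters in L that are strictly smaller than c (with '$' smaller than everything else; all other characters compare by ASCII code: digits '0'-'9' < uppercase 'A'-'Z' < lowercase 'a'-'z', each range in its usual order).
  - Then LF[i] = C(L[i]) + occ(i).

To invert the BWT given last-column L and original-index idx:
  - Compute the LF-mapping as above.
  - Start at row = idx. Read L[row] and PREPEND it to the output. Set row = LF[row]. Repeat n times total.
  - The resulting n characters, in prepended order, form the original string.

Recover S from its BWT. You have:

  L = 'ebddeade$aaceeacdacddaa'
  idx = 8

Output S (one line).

LF mapping: 18 8 12 13 19 1 14 20 0 2 3 9 21 22 4 10 15 5 11 16 17 6 7
Walk LF starting at row 8, prepending L[row]:
  step 1: row=8, L[8]='$', prepend. Next row=LF[8]=0
  step 2: row=0, L[0]='e', prepend. Next row=LF[0]=18
  step 3: row=18, L[18]='c', prepend. Next row=LF[18]=11
  step 4: row=11, L[11]='c', prepend. Next row=LF[11]=9
  step 5: row=9, L[9]='a', prepend. Next row=LF[9]=2
  step 6: row=2, L[2]='d', prepend. Next row=LF[2]=12
  step 7: row=12, L[12]='e', prepend. Next row=LF[12]=21
  step 8: row=21, L[21]='a', prepend. Next row=LF[21]=6
  step 9: row=6, L[6]='d', prepend. Next row=LF[6]=14
  step 10: row=14, L[14]='a', prepend. Next row=LF[14]=4
  step 11: row=4, L[4]='e', prepend. Next row=LF[4]=19
  step 12: row=19, L[19]='d', prepend. Next row=LF[19]=16
  step 13: row=16, L[16]='d', prepend. Next row=LF[16]=15
  step 14: row=15, L[15]='c', prepend. Next row=LF[15]=10
  step 15: row=10, L[10]='a', prepend. Next row=LF[10]=3
  step 16: row=3, L[3]='d', prepend. Next row=LF[3]=13
  step 17: row=13, L[13]='e', prepend. Next row=LF[13]=22
  step 18: row=22, L[22]='a', prepend. Next row=LF[22]=7
  step 19: row=7, L[7]='e', prepend. Next row=LF[7]=20
  step 20: row=20, L[20]='d', prepend. Next row=LF[20]=17
  step 21: row=17, L[17]='a', prepend. Next row=LF[17]=5
  step 22: row=5, L[5]='a', prepend. Next row=LF[5]=1
  step 23: row=1, L[1]='b', prepend. Next row=LF[1]=8
Reversed output: baadeaedacddeadaedacce$

Answer: baadeaedacddeadaedacce$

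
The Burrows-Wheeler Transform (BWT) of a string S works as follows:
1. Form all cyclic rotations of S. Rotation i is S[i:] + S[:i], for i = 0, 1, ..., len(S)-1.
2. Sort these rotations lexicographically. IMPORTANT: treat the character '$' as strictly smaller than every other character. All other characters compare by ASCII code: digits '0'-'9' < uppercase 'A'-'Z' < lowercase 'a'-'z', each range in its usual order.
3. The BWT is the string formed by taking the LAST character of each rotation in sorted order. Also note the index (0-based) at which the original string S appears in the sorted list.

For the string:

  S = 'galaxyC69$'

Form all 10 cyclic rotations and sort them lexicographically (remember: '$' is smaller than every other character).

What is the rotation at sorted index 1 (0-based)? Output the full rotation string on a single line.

All 10 rotations (rotation i = S[i:]+S[:i]):
  rot[0] = galaxyC69$
  rot[1] = alaxyC69$g
  rot[2] = laxyC69$ga
  rot[3] = axyC69$gal
  rot[4] = xyC69$gala
  rot[5] = yC69$galax
  rot[6] = C69$galaxy
  rot[7] = 69$galaxyC
  rot[8] = 9$galaxyC6
  rot[9] = $galaxyC69
Sorted (with $ < everything):
  sorted[0] = $galaxyC69
  sorted[1] = 69$galaxyC
  sorted[2] = 9$galaxyC6
  sorted[3] = C69$galaxy
  sorted[4] = alaxyC69$g
  sorted[5] = axyC69$gal
  sorted[6] = galaxyC69$
  sorted[7] = laxyC69$ga
  sorted[8] = xyC69$gala
  sorted[9] = yC69$galax
sorted[1] = 69$galaxyC

Answer: 69$galaxyC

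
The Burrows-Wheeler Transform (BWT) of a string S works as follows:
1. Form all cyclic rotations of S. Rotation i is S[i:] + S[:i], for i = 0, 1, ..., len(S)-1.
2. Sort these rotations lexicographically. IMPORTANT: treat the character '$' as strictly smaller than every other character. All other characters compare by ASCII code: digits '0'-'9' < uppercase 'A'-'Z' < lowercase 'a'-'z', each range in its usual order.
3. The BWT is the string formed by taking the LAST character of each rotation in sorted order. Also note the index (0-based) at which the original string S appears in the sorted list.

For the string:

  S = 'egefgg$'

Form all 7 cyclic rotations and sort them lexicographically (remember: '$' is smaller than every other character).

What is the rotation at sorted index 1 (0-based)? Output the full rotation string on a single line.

Answer: efgg$eg

Derivation:
All 7 rotations (rotation i = S[i:]+S[:i]):
  rot[0] = egefgg$
  rot[1] = gefgg$e
  rot[2] = efgg$eg
  rot[3] = fgg$ege
  rot[4] = gg$egef
  rot[5] = g$egefg
  rot[6] = $egefgg
Sorted (with $ < everything):
  sorted[0] = $egefgg
  sorted[1] = efgg$eg
  sorted[2] = egefgg$
  sorted[3] = fgg$ege
  sorted[4] = g$egefg
  sorted[5] = gefgg$e
  sorted[6] = gg$egef
sorted[1] = efgg$eg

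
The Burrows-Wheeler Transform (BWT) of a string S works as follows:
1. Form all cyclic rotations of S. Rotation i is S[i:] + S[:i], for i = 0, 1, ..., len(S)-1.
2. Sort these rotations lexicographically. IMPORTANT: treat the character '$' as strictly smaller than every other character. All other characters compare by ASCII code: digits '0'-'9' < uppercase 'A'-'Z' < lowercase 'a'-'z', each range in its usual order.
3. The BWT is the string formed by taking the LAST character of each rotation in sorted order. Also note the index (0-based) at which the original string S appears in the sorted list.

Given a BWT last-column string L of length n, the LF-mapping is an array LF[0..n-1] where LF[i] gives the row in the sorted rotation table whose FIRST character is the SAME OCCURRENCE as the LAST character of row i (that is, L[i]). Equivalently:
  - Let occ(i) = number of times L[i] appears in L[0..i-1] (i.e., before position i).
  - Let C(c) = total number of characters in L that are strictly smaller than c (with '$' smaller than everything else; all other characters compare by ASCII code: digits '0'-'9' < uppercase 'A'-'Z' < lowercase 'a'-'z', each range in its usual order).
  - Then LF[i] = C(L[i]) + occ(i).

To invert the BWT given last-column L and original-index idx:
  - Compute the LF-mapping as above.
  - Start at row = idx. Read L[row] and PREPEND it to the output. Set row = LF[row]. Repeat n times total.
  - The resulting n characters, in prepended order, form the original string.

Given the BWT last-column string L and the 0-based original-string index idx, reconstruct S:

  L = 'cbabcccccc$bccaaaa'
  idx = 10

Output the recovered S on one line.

LF mapping: 9 6 1 7 10 11 12 13 14 15 0 8 16 17 2 3 4 5
Walk LF starting at row 10, prepending L[row]:
  step 1: row=10, L[10]='$', prepend. Next row=LF[10]=0
  step 2: row=0, L[0]='c', prepend. Next row=LF[0]=9
  step 3: row=9, L[9]='c', prepend. Next row=LF[9]=15
  step 4: row=15, L[15]='a', prepend. Next row=LF[15]=3
  step 5: row=3, L[3]='b', prepend. Next row=LF[3]=7
  step 6: row=7, L[7]='c', prepend. Next row=LF[7]=13
  step 7: row=13, L[13]='c', prepend. Next row=LF[13]=17
  step 8: row=17, L[17]='a', prepend. Next row=LF[17]=5
  step 9: row=5, L[5]='c', prepend. Next row=LF[5]=11
  step 10: row=11, L[11]='b', prepend. Next row=LF[11]=8
  step 11: row=8, L[8]='c', prepend. Next row=LF[8]=14
  step 12: row=14, L[14]='a', prepend. Next row=LF[14]=2
  step 13: row=2, L[2]='a', prepend. Next row=LF[2]=1
  step 14: row=1, L[1]='b', prepend. Next row=LF[1]=6
  step 15: row=6, L[6]='c', prepend. Next row=LF[6]=12
  step 16: row=12, L[12]='c', prepend. Next row=LF[12]=16
  step 17: row=16, L[16]='a', prepend. Next row=LF[16]=4
  step 18: row=4, L[4]='c', prepend. Next row=LF[4]=10
Reversed output: caccbaacbcaccbacc$

Answer: caccbaacbcaccbacc$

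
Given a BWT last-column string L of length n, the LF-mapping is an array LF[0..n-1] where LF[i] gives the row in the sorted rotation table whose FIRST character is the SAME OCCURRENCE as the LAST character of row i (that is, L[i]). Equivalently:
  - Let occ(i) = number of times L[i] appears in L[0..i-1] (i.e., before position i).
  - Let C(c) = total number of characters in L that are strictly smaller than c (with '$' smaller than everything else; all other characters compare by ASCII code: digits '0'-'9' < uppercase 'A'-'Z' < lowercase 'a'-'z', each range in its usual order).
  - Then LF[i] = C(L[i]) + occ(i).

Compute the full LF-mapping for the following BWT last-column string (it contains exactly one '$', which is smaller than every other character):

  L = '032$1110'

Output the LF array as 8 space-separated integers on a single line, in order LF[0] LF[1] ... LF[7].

Char counts: '$':1, '0':2, '1':3, '2':1, '3':1
C (first-col start): C('$')=0, C('0')=1, C('1')=3, C('2')=6, C('3')=7
L[0]='0': occ=0, LF[0]=C('0')+0=1+0=1
L[1]='3': occ=0, LF[1]=C('3')+0=7+0=7
L[2]='2': occ=0, LF[2]=C('2')+0=6+0=6
L[3]='$': occ=0, LF[3]=C('$')+0=0+0=0
L[4]='1': occ=0, LF[4]=C('1')+0=3+0=3
L[5]='1': occ=1, LF[5]=C('1')+1=3+1=4
L[6]='1': occ=2, LF[6]=C('1')+2=3+2=5
L[7]='0': occ=1, LF[7]=C('0')+1=1+1=2

Answer: 1 7 6 0 3 4 5 2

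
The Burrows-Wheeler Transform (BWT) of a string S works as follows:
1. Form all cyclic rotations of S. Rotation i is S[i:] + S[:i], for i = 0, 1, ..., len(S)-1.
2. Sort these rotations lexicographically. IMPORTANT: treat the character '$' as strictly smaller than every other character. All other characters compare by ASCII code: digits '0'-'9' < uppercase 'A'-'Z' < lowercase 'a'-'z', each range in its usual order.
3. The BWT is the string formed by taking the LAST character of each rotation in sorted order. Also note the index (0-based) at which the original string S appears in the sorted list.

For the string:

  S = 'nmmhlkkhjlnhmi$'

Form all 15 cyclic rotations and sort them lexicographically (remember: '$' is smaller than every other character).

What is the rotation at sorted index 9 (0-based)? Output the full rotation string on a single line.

Answer: lnhmi$nmmhlkkhj

Derivation:
All 15 rotations (rotation i = S[i:]+S[:i]):
  rot[0] = nmmhlkkhjlnhmi$
  rot[1] = mmhlkkhjlnhmi$n
  rot[2] = mhlkkhjlnhmi$nm
  rot[3] = hlkkhjlnhmi$nmm
  rot[4] = lkkhjlnhmi$nmmh
  rot[5] = kkhjlnhmi$nmmhl
  rot[6] = khjlnhmi$nmmhlk
  rot[7] = hjlnhmi$nmmhlkk
  rot[8] = jlnhmi$nmmhlkkh
  rot[9] = lnhmi$nmmhlkkhj
  rot[10] = nhmi$nmmhlkkhjl
  rot[11] = hmi$nmmhlkkhjln
  rot[12] = mi$nmmhlkkhjlnh
  rot[13] = i$nmmhlkkhjlnhm
  rot[14] = $nmmhlkkhjlnhmi
Sorted (with $ < everything):
  sorted[0] = $nmmhlkkhjlnhmi
  sorted[1] = hjlnhmi$nmmhlkk
  sorted[2] = hlkkhjlnhmi$nmm
  sorted[3] = hmi$nmmhlkkhjln
  sorted[4] = i$nmmhlkkhjlnhm
  sorted[5] = jlnhmi$nmmhlkkh
  sorted[6] = khjlnhmi$nmmhlk
  sorted[7] = kkhjlnhmi$nmmhl
  sorted[8] = lkkhjlnhmi$nmmh
  sorted[9] = lnhmi$nmmhlkkhj
  sorted[10] = mhlkkhjlnhmi$nm
  sorted[11] = mi$nmmhlkkhjlnh
  sorted[12] = mmhlkkhjlnhmi$n
  sorted[13] = nhmi$nmmhlkkhjl
  sorted[14] = nmmhlkkhjlnhmi$
sorted[9] = lnhmi$nmmhlkkhj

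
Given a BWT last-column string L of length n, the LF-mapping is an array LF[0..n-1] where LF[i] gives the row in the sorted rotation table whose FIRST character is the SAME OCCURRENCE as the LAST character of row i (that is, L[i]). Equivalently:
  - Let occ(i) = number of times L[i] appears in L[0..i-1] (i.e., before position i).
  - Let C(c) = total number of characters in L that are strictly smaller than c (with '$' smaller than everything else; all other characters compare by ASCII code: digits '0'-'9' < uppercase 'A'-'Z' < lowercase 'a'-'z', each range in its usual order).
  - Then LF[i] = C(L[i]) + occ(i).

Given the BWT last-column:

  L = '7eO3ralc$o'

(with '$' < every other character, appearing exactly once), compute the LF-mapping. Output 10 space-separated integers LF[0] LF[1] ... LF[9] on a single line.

Char counts: '$':1, '3':1, '7':1, 'O':1, 'a':1, 'c':1, 'e':1, 'l':1, 'o':1, 'r':1
C (first-col start): C('$')=0, C('3')=1, C('7')=2, C('O')=3, C('a')=4, C('c')=5, C('e')=6, C('l')=7, C('o')=8, C('r')=9
L[0]='7': occ=0, LF[0]=C('7')+0=2+0=2
L[1]='e': occ=0, LF[1]=C('e')+0=6+0=6
L[2]='O': occ=0, LF[2]=C('O')+0=3+0=3
L[3]='3': occ=0, LF[3]=C('3')+0=1+0=1
L[4]='r': occ=0, LF[4]=C('r')+0=9+0=9
L[5]='a': occ=0, LF[5]=C('a')+0=4+0=4
L[6]='l': occ=0, LF[6]=C('l')+0=7+0=7
L[7]='c': occ=0, LF[7]=C('c')+0=5+0=5
L[8]='$': occ=0, LF[8]=C('$')+0=0+0=0
L[9]='o': occ=0, LF[9]=C('o')+0=8+0=8

Answer: 2 6 3 1 9 4 7 5 0 8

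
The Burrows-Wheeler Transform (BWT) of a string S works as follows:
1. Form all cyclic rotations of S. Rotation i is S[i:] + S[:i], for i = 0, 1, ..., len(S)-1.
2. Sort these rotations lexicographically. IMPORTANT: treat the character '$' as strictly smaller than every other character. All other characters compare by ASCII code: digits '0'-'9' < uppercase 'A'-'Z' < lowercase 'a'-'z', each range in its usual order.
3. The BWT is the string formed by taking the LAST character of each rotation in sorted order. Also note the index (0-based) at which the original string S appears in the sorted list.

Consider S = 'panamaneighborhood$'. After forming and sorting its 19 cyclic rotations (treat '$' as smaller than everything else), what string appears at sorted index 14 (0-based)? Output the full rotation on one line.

Answer: od$panamaneighborho

Derivation:
All 19 rotations (rotation i = S[i:]+S[:i]):
  rot[0] = panamaneighborhood$
  rot[1] = anamaneighborhood$p
  rot[2] = namaneighborhood$pa
  rot[3] = amaneighborhood$pan
  rot[4] = maneighborhood$pana
  rot[5] = aneighborhood$panam
  rot[6] = neighborhood$panama
  rot[7] = eighborhood$panaman
  rot[8] = ighborhood$panamane
  rot[9] = ghborhood$panamanei
  rot[10] = hborhood$panamaneig
  rot[11] = borhood$panamaneigh
  rot[12] = orhood$panamaneighb
  rot[13] = rhood$panamaneighbo
  rot[14] = hood$panamaneighbor
  rot[15] = ood$panamaneighborh
  rot[16] = od$panamaneighborho
  rot[17] = d$panamaneighborhoo
  rot[18] = $panamaneighborhood
Sorted (with $ < everything):
  sorted[0] = $panamaneighborhood
  sorted[1] = amaneighborhood$pan
  sorted[2] = anamaneighborhood$p
  sorted[3] = aneighborhood$panam
  sorted[4] = borhood$panamaneigh
  sorted[5] = d$panamaneighborhoo
  sorted[6] = eighborhood$panaman
  sorted[7] = ghborhood$panamanei
  sorted[8] = hborhood$panamaneig
  sorted[9] = hood$panamaneighbor
  sorted[10] = ighborhood$panamane
  sorted[11] = maneighborhood$pana
  sorted[12] = namaneighborhood$pa
  sorted[13] = neighborhood$panama
  sorted[14] = od$panamaneighborho
  sorted[15] = ood$panamaneighborh
  sorted[16] = orhood$panamaneighb
  sorted[17] = panamaneighborhood$
  sorted[18] = rhood$panamaneighbo
sorted[14] = od$panamaneighborho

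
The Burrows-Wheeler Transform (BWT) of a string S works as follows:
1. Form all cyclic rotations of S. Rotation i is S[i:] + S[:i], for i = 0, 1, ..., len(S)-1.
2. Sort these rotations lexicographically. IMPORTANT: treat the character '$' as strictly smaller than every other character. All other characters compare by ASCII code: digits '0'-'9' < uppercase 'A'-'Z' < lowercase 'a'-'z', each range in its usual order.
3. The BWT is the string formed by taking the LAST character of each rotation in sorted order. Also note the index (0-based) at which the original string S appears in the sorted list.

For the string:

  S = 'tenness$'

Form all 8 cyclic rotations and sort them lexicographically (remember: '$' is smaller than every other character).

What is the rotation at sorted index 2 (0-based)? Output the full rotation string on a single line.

All 8 rotations (rotation i = S[i:]+S[:i]):
  rot[0] = tenness$
  rot[1] = enness$t
  rot[2] = nness$te
  rot[3] = ness$ten
  rot[4] = ess$tenn
  rot[5] = ss$tenne
  rot[6] = s$tennes
  rot[7] = $tenness
Sorted (with $ < everything):
  sorted[0] = $tenness
  sorted[1] = enness$t
  sorted[2] = ess$tenn
  sorted[3] = ness$ten
  sorted[4] = nness$te
  sorted[5] = s$tennes
  sorted[6] = ss$tenne
  sorted[7] = tenness$
sorted[2] = ess$tenn

Answer: ess$tenn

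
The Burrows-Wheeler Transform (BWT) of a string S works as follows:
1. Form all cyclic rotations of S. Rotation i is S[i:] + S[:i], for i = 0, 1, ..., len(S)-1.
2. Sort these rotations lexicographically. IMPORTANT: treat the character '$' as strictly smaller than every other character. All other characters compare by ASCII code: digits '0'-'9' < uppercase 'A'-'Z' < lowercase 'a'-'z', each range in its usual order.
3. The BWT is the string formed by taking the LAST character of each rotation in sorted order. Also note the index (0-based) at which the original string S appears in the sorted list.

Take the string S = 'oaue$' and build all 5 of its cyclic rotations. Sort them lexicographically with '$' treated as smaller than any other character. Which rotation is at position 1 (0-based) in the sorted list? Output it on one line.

Answer: aue$o

Derivation:
All 5 rotations (rotation i = S[i:]+S[:i]):
  rot[0] = oaue$
  rot[1] = aue$o
  rot[2] = ue$oa
  rot[3] = e$oau
  rot[4] = $oaue
Sorted (with $ < everything):
  sorted[0] = $oaue
  sorted[1] = aue$o
  sorted[2] = e$oau
  sorted[3] = oaue$
  sorted[4] = ue$oa
sorted[1] = aue$o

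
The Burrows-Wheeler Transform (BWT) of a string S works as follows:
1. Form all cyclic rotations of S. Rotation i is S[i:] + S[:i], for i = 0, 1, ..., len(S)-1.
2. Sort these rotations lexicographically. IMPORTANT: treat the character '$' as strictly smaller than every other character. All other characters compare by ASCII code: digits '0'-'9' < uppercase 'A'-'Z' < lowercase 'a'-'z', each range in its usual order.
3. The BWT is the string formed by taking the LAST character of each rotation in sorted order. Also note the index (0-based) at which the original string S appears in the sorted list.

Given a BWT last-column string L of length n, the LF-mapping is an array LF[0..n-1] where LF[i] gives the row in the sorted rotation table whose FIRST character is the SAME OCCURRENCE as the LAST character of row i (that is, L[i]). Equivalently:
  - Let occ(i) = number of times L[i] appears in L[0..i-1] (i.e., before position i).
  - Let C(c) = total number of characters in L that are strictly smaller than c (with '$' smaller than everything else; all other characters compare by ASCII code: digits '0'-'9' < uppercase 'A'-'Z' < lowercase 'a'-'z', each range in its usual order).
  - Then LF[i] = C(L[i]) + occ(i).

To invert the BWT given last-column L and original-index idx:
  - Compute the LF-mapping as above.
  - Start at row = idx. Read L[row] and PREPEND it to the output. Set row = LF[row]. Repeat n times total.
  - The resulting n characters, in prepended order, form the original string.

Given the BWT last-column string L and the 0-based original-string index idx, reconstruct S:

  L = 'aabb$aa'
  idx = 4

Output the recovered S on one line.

LF mapping: 1 2 5 6 0 3 4
Walk LF starting at row 4, prepending L[row]:
  step 1: row=4, L[4]='$', prepend. Next row=LF[4]=0
  step 2: row=0, L[0]='a', prepend. Next row=LF[0]=1
  step 3: row=1, L[1]='a', prepend. Next row=LF[1]=2
  step 4: row=2, L[2]='b', prepend. Next row=LF[2]=5
  step 5: row=5, L[5]='a', prepend. Next row=LF[5]=3
  step 6: row=3, L[3]='b', prepend. Next row=LF[3]=6
  step 7: row=6, L[6]='a', prepend. Next row=LF[6]=4
Reversed output: ababaa$

Answer: ababaa$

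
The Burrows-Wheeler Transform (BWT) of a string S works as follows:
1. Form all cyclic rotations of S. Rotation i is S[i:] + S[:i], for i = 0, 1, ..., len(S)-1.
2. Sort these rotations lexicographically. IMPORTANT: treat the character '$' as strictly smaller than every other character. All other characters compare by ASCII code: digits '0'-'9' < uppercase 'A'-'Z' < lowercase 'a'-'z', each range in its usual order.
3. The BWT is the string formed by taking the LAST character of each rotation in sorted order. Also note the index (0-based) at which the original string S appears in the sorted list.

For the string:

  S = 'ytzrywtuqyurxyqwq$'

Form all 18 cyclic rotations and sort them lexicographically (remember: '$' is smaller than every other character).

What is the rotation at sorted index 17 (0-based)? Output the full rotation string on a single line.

All 18 rotations (rotation i = S[i:]+S[:i]):
  rot[0] = ytzrywtuqyurxyqwq$
  rot[1] = tzrywtuqyurxyqwq$y
  rot[2] = zrywtuqyurxyqwq$yt
  rot[3] = rywtuqyurxyqwq$ytz
  rot[4] = ywtuqyurxyqwq$ytzr
  rot[5] = wtuqyurxyqwq$ytzry
  rot[6] = tuqyurxyqwq$ytzryw
  rot[7] = uqyurxyqwq$ytzrywt
  rot[8] = qyurxyqwq$ytzrywtu
  rot[9] = yurxyqwq$ytzrywtuq
  rot[10] = urxyqwq$ytzrywtuqy
  rot[11] = rxyqwq$ytzrywtuqyu
  rot[12] = xyqwq$ytzrywtuqyur
  rot[13] = yqwq$ytzrywtuqyurx
  rot[14] = qwq$ytzrywtuqyurxy
  rot[15] = wq$ytzrywtuqyurxyq
  rot[16] = q$ytzrywtuqyurxyqw
  rot[17] = $ytzrywtuqyurxyqwq
Sorted (with $ < everything):
  sorted[0] = $ytzrywtuqyurxyqwq
  sorted[1] = q$ytzrywtuqyurxyqw
  sorted[2] = qwq$ytzrywtuqyurxy
  sorted[3] = qyurxyqwq$ytzrywtu
  sorted[4] = rxyqwq$ytzrywtuqyu
  sorted[5] = rywtuqyurxyqwq$ytz
  sorted[6] = tuqyurxyqwq$ytzryw
  sorted[7] = tzrywtuqyurxyqwq$y
  sorted[8] = uqyurxyqwq$ytzrywt
  sorted[9] = urxyqwq$ytzrywtuqy
  sorted[10] = wq$ytzrywtuqyurxyq
  sorted[11] = wtuqyurxyqwq$ytzry
  sorted[12] = xyqwq$ytzrywtuqyur
  sorted[13] = yqwq$ytzrywtuqyurx
  sorted[14] = ytzrywtuqyurxyqwq$
  sorted[15] = yurxyqwq$ytzrywtuq
  sorted[16] = ywtuqyurxyqwq$ytzr
  sorted[17] = zrywtuqyurxyqwq$yt
sorted[17] = zrywtuqyurxyqwq$yt

Answer: zrywtuqyurxyqwq$yt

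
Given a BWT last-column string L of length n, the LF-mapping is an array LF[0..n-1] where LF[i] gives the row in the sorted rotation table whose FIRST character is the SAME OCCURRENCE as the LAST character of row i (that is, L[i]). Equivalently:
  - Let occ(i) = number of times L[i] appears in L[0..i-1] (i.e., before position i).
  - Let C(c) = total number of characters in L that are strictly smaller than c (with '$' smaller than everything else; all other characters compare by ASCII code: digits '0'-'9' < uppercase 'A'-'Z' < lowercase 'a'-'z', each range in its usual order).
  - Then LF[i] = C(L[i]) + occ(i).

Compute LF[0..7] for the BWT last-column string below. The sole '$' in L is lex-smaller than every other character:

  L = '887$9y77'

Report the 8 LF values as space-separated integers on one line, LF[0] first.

Char counts: '$':1, '7':3, '8':2, '9':1, 'y':1
C (first-col start): C('$')=0, C('7')=1, C('8')=4, C('9')=6, C('y')=7
L[0]='8': occ=0, LF[0]=C('8')+0=4+0=4
L[1]='8': occ=1, LF[1]=C('8')+1=4+1=5
L[2]='7': occ=0, LF[2]=C('7')+0=1+0=1
L[3]='$': occ=0, LF[3]=C('$')+0=0+0=0
L[4]='9': occ=0, LF[4]=C('9')+0=6+0=6
L[5]='y': occ=0, LF[5]=C('y')+0=7+0=7
L[6]='7': occ=1, LF[6]=C('7')+1=1+1=2
L[7]='7': occ=2, LF[7]=C('7')+2=1+2=3

Answer: 4 5 1 0 6 7 2 3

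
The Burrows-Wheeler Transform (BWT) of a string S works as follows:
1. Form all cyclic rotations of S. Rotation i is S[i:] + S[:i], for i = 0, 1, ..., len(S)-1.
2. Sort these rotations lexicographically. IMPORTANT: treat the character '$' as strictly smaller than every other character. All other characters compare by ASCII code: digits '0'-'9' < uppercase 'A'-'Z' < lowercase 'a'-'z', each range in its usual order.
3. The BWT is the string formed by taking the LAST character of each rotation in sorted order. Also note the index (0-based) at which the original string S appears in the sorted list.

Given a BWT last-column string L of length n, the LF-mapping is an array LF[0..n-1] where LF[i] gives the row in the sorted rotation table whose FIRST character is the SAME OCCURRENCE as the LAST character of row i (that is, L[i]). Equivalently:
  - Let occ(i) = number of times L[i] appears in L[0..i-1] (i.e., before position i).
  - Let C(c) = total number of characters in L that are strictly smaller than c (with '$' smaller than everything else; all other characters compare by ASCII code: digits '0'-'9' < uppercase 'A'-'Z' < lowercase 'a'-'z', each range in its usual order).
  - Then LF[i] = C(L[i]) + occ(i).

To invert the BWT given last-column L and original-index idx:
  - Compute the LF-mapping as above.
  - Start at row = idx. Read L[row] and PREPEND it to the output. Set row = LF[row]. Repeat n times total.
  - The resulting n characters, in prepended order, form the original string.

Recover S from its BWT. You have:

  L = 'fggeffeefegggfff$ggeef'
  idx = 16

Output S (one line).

LF mapping: 7 15 16 1 8 9 2 3 10 4 17 18 19 11 12 13 0 20 21 5 6 14
Walk LF starting at row 16, prepending L[row]:
  step 1: row=16, L[16]='$', prepend. Next row=LF[16]=0
  step 2: row=0, L[0]='f', prepend. Next row=LF[0]=7
  step 3: row=7, L[7]='e', prepend. Next row=LF[7]=3
  step 4: row=3, L[3]='e', prepend. Next row=LF[3]=1
  step 5: row=1, L[1]='g', prepend. Next row=LF[1]=15
  step 6: row=15, L[15]='f', prepend. Next row=LF[15]=13
  step 7: row=13, L[13]='f', prepend. Next row=LF[13]=11
  step 8: row=11, L[11]='g', prepend. Next row=LF[11]=18
  step 9: row=18, L[18]='g', prepend. Next row=LF[18]=21
  step 10: row=21, L[21]='f', prepend. Next row=LF[21]=14
  step 11: row=14, L[14]='f', prepend. Next row=LF[14]=12
  step 12: row=12, L[12]='g', prepend. Next row=LF[12]=19
  step 13: row=19, L[19]='e', prepend. Next row=LF[19]=5
  step 14: row=5, L[5]='f', prepend. Next row=LF[5]=9
  step 15: row=9, L[9]='e', prepend. Next row=LF[9]=4
  step 16: row=4, L[4]='f', prepend. Next row=LF[4]=8
  step 17: row=8, L[8]='f', prepend. Next row=LF[8]=10
  step 18: row=10, L[10]='g', prepend. Next row=LF[10]=17
  step 19: row=17, L[17]='g', prepend. Next row=LF[17]=20
  step 20: row=20, L[20]='e', prepend. Next row=LF[20]=6
  step 21: row=6, L[6]='e', prepend. Next row=LF[6]=2
  step 22: row=2, L[2]='g', prepend. Next row=LF[2]=16
Reversed output: geeggffefegffggffgeef$

Answer: geeggffefegffggffgeef$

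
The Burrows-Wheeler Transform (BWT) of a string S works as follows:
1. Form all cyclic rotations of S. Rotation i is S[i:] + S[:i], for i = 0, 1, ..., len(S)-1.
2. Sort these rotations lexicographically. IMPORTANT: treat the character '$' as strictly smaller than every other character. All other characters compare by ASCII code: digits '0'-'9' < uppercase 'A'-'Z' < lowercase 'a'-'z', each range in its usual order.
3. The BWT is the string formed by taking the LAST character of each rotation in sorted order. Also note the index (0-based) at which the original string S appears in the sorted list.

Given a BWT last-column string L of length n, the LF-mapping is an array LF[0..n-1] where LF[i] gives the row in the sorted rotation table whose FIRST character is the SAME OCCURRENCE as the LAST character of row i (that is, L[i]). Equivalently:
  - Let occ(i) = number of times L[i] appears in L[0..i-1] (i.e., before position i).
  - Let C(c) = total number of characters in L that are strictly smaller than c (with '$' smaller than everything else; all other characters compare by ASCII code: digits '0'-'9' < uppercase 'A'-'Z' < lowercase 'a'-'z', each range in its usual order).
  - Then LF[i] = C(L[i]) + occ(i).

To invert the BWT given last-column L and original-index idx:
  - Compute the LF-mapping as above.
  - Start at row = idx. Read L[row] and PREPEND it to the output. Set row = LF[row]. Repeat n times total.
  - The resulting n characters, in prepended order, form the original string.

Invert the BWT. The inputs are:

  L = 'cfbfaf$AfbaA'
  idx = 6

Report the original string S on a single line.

LF mapping: 7 8 5 9 3 10 0 1 11 6 4 2
Walk LF starting at row 6, prepending L[row]:
  step 1: row=6, L[6]='$', prepend. Next row=LF[6]=0
  step 2: row=0, L[0]='c', prepend. Next row=LF[0]=7
  step 3: row=7, L[7]='A', prepend. Next row=LF[7]=1
  step 4: row=1, L[1]='f', prepend. Next row=LF[1]=8
  step 5: row=8, L[8]='f', prepend. Next row=LF[8]=11
  step 6: row=11, L[11]='A', prepend. Next row=LF[11]=2
  step 7: row=2, L[2]='b', prepend. Next row=LF[2]=5
  step 8: row=5, L[5]='f', prepend. Next row=LF[5]=10
  step 9: row=10, L[10]='a', prepend. Next row=LF[10]=4
  step 10: row=4, L[4]='a', prepend. Next row=LF[4]=3
  step 11: row=3, L[3]='f', prepend. Next row=LF[3]=9
  step 12: row=9, L[9]='b', prepend. Next row=LF[9]=6
Reversed output: bfaafbAffAc$

Answer: bfaafbAffAc$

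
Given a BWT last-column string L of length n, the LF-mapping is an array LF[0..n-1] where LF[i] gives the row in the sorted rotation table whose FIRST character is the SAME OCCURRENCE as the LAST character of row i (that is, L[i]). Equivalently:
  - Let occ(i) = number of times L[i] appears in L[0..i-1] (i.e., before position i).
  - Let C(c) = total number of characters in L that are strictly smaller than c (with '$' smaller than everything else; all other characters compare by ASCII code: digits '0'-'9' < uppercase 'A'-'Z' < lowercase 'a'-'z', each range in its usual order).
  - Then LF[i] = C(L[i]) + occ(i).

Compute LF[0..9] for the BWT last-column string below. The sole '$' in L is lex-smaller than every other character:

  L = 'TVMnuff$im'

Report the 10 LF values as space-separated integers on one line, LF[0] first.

Answer: 2 3 1 8 9 4 5 0 6 7

Derivation:
Char counts: '$':1, 'M':1, 'T':1, 'V':1, 'f':2, 'i':1, 'm':1, 'n':1, 'u':1
C (first-col start): C('$')=0, C('M')=1, C('T')=2, C('V')=3, C('f')=4, C('i')=6, C('m')=7, C('n')=8, C('u')=9
L[0]='T': occ=0, LF[0]=C('T')+0=2+0=2
L[1]='V': occ=0, LF[1]=C('V')+0=3+0=3
L[2]='M': occ=0, LF[2]=C('M')+0=1+0=1
L[3]='n': occ=0, LF[3]=C('n')+0=8+0=8
L[4]='u': occ=0, LF[4]=C('u')+0=9+0=9
L[5]='f': occ=0, LF[5]=C('f')+0=4+0=4
L[6]='f': occ=1, LF[6]=C('f')+1=4+1=5
L[7]='$': occ=0, LF[7]=C('$')+0=0+0=0
L[8]='i': occ=0, LF[8]=C('i')+0=6+0=6
L[9]='m': occ=0, LF[9]=C('m')+0=7+0=7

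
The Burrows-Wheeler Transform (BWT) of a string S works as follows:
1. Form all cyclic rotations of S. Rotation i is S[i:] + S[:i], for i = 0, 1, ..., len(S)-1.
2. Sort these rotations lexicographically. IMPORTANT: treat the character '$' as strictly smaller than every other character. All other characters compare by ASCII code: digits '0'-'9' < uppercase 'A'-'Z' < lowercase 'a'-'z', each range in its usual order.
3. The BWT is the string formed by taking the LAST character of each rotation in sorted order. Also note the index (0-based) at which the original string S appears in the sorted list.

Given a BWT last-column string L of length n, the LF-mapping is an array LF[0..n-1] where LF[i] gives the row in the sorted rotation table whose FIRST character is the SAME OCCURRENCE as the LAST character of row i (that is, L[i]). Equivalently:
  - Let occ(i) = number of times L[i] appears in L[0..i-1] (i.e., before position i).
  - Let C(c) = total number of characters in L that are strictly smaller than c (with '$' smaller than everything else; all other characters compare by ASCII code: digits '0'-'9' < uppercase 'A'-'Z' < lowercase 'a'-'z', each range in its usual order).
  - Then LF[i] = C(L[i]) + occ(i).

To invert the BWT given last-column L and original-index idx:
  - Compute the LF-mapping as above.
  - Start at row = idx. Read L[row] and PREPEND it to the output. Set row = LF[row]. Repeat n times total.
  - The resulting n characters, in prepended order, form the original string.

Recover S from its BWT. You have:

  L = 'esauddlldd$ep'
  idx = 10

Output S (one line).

LF mapping: 6 11 1 12 2 3 8 9 4 5 0 7 10
Walk LF starting at row 10, prepending L[row]:
  step 1: row=10, L[10]='$', prepend. Next row=LF[10]=0
  step 2: row=0, L[0]='e', prepend. Next row=LF[0]=6
  step 3: row=6, L[6]='l', prepend. Next row=LF[6]=8
  step 4: row=8, L[8]='d', prepend. Next row=LF[8]=4
  step 5: row=4, L[4]='d', prepend. Next row=LF[4]=2
  step 6: row=2, L[2]='a', prepend. Next row=LF[2]=1
  step 7: row=1, L[1]='s', prepend. Next row=LF[1]=11
  step 8: row=11, L[11]='e', prepend. Next row=LF[11]=7
  step 9: row=7, L[7]='l', prepend. Next row=LF[7]=9
  step 10: row=9, L[9]='d', prepend. Next row=LF[9]=5
  step 11: row=5, L[5]='d', prepend. Next row=LF[5]=3
  step 12: row=3, L[3]='u', prepend. Next row=LF[3]=12
  step 13: row=12, L[12]='p', prepend. Next row=LF[12]=10
Reversed output: puddlesaddle$

Answer: puddlesaddle$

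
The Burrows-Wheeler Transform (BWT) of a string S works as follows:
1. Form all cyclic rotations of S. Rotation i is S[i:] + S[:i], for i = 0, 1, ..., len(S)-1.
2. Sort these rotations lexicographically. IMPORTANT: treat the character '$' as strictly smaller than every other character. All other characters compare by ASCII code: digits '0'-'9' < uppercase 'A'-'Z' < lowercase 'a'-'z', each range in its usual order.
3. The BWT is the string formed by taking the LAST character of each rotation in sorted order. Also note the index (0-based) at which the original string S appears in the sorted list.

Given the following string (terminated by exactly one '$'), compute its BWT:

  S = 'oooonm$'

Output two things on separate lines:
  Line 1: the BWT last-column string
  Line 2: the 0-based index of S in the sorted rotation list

All 7 rotations (rotation i = S[i:]+S[:i]):
  rot[0] = oooonm$
  rot[1] = ooonm$o
  rot[2] = oonm$oo
  rot[3] = onm$ooo
  rot[4] = nm$oooo
  rot[5] = m$oooon
  rot[6] = $oooonm
Sorted (with $ < everything):
  sorted[0] = $oooonm  (last char: 'm')
  sorted[1] = m$oooon  (last char: 'n')
  sorted[2] = nm$oooo  (last char: 'o')
  sorted[3] = onm$ooo  (last char: 'o')
  sorted[4] = oonm$oo  (last char: 'o')
  sorted[5] = ooonm$o  (last char: 'o')
  sorted[6] = oooonm$  (last char: '$')
Last column: mnoooo$
Original string S is at sorted index 6

Answer: mnoooo$
6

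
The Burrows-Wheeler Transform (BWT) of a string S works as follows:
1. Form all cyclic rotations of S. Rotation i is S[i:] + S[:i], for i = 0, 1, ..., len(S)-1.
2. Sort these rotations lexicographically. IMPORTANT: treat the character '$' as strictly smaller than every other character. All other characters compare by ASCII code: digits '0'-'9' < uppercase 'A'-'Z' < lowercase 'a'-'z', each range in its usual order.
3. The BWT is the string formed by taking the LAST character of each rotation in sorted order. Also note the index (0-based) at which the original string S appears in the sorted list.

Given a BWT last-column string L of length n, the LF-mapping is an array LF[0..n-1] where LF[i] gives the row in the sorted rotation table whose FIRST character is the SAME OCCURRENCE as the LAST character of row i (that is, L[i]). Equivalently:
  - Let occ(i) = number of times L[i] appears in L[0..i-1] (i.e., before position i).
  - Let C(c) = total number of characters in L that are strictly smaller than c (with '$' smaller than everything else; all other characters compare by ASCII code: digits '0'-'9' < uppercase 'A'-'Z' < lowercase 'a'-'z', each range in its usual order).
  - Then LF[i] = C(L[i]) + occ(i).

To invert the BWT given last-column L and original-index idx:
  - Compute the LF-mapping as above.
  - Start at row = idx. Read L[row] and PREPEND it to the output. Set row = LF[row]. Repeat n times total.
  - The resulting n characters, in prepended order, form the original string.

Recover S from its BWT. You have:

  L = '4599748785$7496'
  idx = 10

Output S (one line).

LF mapping: 1 4 12 13 7 2 10 8 11 5 0 9 3 14 6
Walk LF starting at row 10, prepending L[row]:
  step 1: row=10, L[10]='$', prepend. Next row=LF[10]=0
  step 2: row=0, L[0]='4', prepend. Next row=LF[0]=1
  step 3: row=1, L[1]='5', prepend. Next row=LF[1]=4
  step 4: row=4, L[4]='7', prepend. Next row=LF[4]=7
  step 5: row=7, L[7]='7', prepend. Next row=LF[7]=8
  step 6: row=8, L[8]='8', prepend. Next row=LF[8]=11
  step 7: row=11, L[11]='7', prepend. Next row=LF[11]=9
  step 8: row=9, L[9]='5', prepend. Next row=LF[9]=5
  step 9: row=5, L[5]='4', prepend. Next row=LF[5]=2
  step 10: row=2, L[2]='9', prepend. Next row=LF[2]=12
  step 11: row=12, L[12]='4', prepend. Next row=LF[12]=3
  step 12: row=3, L[3]='9', prepend. Next row=LF[3]=13
  step 13: row=13, L[13]='9', prepend. Next row=LF[13]=14
  step 14: row=14, L[14]='6', prepend. Next row=LF[14]=6
  step 15: row=6, L[6]='8', prepend. Next row=LF[6]=10
Reversed output: 86994945787754$

Answer: 86994945787754$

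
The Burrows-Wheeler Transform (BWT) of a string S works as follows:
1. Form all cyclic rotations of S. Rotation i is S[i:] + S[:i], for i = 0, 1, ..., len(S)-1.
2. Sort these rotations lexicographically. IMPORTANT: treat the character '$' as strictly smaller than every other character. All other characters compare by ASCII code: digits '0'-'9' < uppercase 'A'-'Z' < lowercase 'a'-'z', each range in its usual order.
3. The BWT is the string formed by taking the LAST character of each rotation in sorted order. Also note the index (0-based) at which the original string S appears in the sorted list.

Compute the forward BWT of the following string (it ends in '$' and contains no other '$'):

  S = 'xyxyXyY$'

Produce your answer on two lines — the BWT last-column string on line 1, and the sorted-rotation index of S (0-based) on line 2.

All 8 rotations (rotation i = S[i:]+S[:i]):
  rot[0] = xyxyXyY$
  rot[1] = yxyXyY$x
  rot[2] = xyXyY$xy
  rot[3] = yXyY$xyx
  rot[4] = XyY$xyxy
  rot[5] = yY$xyxyX
  rot[6] = Y$xyxyXy
  rot[7] = $xyxyXyY
Sorted (with $ < everything):
  sorted[0] = $xyxyXyY  (last char: 'Y')
  sorted[1] = XyY$xyxy  (last char: 'y')
  sorted[2] = Y$xyxyXy  (last char: 'y')
  sorted[3] = xyXyY$xy  (last char: 'y')
  sorted[4] = xyxyXyY$  (last char: '$')
  sorted[5] = yXyY$xyx  (last char: 'x')
  sorted[6] = yY$xyxyX  (last char: 'X')
  sorted[7] = yxyXyY$x  (last char: 'x')
Last column: Yyyy$xXx
Original string S is at sorted index 4

Answer: Yyyy$xXx
4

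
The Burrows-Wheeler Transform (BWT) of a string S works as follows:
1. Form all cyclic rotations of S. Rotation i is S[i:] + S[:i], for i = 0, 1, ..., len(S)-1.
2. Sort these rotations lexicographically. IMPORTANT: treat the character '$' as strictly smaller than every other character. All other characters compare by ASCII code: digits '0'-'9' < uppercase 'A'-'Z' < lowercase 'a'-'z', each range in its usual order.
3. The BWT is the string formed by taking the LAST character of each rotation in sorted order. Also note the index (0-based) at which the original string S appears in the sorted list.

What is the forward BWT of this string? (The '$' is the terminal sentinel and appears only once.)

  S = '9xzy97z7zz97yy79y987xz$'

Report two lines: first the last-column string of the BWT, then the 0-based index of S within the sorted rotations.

Answer: zy899z9zyy$779yz97x7zx7
10

Derivation:
All 23 rotations (rotation i = S[i:]+S[:i]):
  rot[0] = 9xzy97z7zz97yy79y987xz$
  rot[1] = xzy97z7zz97yy79y987xz$9
  rot[2] = zy97z7zz97yy79y987xz$9x
  rot[3] = y97z7zz97yy79y987xz$9xz
  rot[4] = 97z7zz97yy79y987xz$9xzy
  rot[5] = 7z7zz97yy79y987xz$9xzy9
  rot[6] = z7zz97yy79y987xz$9xzy97
  rot[7] = 7zz97yy79y987xz$9xzy97z
  rot[8] = zz97yy79y987xz$9xzy97z7
  rot[9] = z97yy79y987xz$9xzy97z7z
  rot[10] = 97yy79y987xz$9xzy97z7zz
  rot[11] = 7yy79y987xz$9xzy97z7zz9
  rot[12] = yy79y987xz$9xzy97z7zz97
  rot[13] = y79y987xz$9xzy97z7zz97y
  rot[14] = 79y987xz$9xzy97z7zz97yy
  rot[15] = 9y987xz$9xzy97z7zz97yy7
  rot[16] = y987xz$9xzy97z7zz97yy79
  rot[17] = 987xz$9xzy97z7zz97yy79y
  rot[18] = 87xz$9xzy97z7zz97yy79y9
  rot[19] = 7xz$9xzy97z7zz97yy79y98
  rot[20] = xz$9xzy97z7zz97yy79y987
  rot[21] = z$9xzy97z7zz97yy79y987x
  rot[22] = $9xzy97z7zz97yy79y987xz
Sorted (with $ < everything):
  sorted[0] = $9xzy97z7zz97yy79y987xz  (last char: 'z')
  sorted[1] = 79y987xz$9xzy97z7zz97yy  (last char: 'y')
  sorted[2] = 7xz$9xzy97z7zz97yy79y98  (last char: '8')
  sorted[3] = 7yy79y987xz$9xzy97z7zz9  (last char: '9')
  sorted[4] = 7z7zz97yy79y987xz$9xzy9  (last char: '9')
  sorted[5] = 7zz97yy79y987xz$9xzy97z  (last char: 'z')
  sorted[6] = 87xz$9xzy97z7zz97yy79y9  (last char: '9')
  sorted[7] = 97yy79y987xz$9xzy97z7zz  (last char: 'z')
  sorted[8] = 97z7zz97yy79y987xz$9xzy  (last char: 'y')
  sorted[9] = 987xz$9xzy97z7zz97yy79y  (last char: 'y')
  sorted[10] = 9xzy97z7zz97yy79y987xz$  (last char: '$')
  sorted[11] = 9y987xz$9xzy97z7zz97yy7  (last char: '7')
  sorted[12] = xz$9xzy97z7zz97yy79y987  (last char: '7')
  sorted[13] = xzy97z7zz97yy79y987xz$9  (last char: '9')
  sorted[14] = y79y987xz$9xzy97z7zz97y  (last char: 'y')
  sorted[15] = y97z7zz97yy79y987xz$9xz  (last char: 'z')
  sorted[16] = y987xz$9xzy97z7zz97yy79  (last char: '9')
  sorted[17] = yy79y987xz$9xzy97z7zz97  (last char: '7')
  sorted[18] = z$9xzy97z7zz97yy79y987x  (last char: 'x')
  sorted[19] = z7zz97yy79y987xz$9xzy97  (last char: '7')
  sorted[20] = z97yy79y987xz$9xzy97z7z  (last char: 'z')
  sorted[21] = zy97z7zz97yy79y987xz$9x  (last char: 'x')
  sorted[22] = zz97yy79y987xz$9xzy97z7  (last char: '7')
Last column: zy899z9zyy$779yz97x7zx7
Original string S is at sorted index 10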